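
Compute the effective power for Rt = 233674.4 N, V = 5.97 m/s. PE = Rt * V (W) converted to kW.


Formula: PE = Rt * V / 1000 (kW)
Step 1 — PE (W) = 233674.4 * 5.97 = 1395036.168 W
Step 2 — PE (kW) = 1395036.168 / 1000 ≈ 1395.0 kW (5 s.f.)

1395.0 kW


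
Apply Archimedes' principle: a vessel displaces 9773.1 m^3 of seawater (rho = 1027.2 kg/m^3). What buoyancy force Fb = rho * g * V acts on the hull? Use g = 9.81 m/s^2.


Formula: Fb = rho * g * V
Substituting: Fb = 1027.2 * 9.81 * 9773.1
Intermediate: 1027.2 * 9.81 = 10076.832
Result: Fb = 10076.832 * 9773.1 ≈ 98482000 N (5 s.f.)

98482000 N


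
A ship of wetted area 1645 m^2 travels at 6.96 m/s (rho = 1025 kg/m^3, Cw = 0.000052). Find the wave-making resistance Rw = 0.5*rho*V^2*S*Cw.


Formula: Rw = 0.5 * rho * V^2 * S * Cw
Step 1 — V^2 = 6.96^2 = 48.4416
Step 2 — 0.5 * rho * V^2 = 0.5 * 1025 * 48.4416 = 24826.32
Step 3 — Rw = 24826.32 * 1645 * 0.000052 ≈ 2123.6 N (5 s.f.)

2123.6 N


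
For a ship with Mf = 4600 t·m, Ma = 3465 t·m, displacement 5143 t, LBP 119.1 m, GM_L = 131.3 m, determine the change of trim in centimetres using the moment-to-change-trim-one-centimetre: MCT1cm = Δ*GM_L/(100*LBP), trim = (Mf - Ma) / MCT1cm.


Formula: net trimming moment = Mf - Ma; MCT1cm = Δ*GM_L/(100*LBP); trim = net moment / MCT1cm
Step 1 — net trimming moment = 4600 - 3465 = 1135 t·m
Step 2 — MCT1cm = 5143 * 131.3 / (100 * 119.1) = 56.6982 t·m/cm
Step 3 — trim = 1135 / 56.6982 ≈ 20.018 cm (5 s.f.)

20.018 cm


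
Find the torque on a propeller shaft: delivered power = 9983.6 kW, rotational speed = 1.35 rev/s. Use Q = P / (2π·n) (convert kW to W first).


Formula: Q = P_W / (2 * pi * n)
Step 1 — P_W = 9983.6 kW * 1000 = 9983600.0 W
Step 2 — 2 * pi * n = 2 * pi * 1.35 = 8.4823
Step 3 — Q = 9983600.0 / 8.4823 ≈ 1177000 N·m (5 s.f.)

1177000 N·m


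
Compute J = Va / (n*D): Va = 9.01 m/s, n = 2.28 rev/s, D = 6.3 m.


Formula: J = Va / (n * D)
Step 1 — n * D = 2.28 * 6.3 = 14.364
Step 2 — J = 9.01 / 14.364 ≈ 0.62726 (5 s.f.)

0.62726


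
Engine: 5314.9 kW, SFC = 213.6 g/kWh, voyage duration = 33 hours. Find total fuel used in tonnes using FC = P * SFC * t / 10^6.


Formula: FC (tonnes) = P * SFC * t / 1,000,000
Step 1 — P * SFC * t = 5314.9 * 213.6 * 33 = 37463667.12 g
Step 2 — FC (tonnes) = 37463667.12 / 1,000,000 ≈ 37.464 tonnes (5 s.f.)

37.464 tonnes


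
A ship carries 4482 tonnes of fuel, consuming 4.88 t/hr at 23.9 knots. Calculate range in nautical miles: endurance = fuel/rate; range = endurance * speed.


Formula: endurance = fuel / rate; range = endurance * speed
Step 1 — endurance = 4482 / 4.88 = 918.4426 hours
Step 2 — range = 918.4426 * 23.9 ≈ 21951 nautical miles (5 s.f.)

21951 NM


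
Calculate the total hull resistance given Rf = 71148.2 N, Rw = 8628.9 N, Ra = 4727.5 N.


Formula: Rt = Rf + Rw + Ra
Substituting: Rt = 71148.2 + 8628.9 + 4727.5
Result: Rt = 84504.6 N

84504.6 N


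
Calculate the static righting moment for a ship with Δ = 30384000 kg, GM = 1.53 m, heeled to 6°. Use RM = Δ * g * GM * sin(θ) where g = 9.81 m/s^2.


Formula: GZ = GM * sin(theta); RM = disp * g * GZ
Step 1 — GZ = 1.53 * sin(6°) = 1.53 * 0.104528 = 0.159928 m
Step 2 — RM = 30384000 * 9.81 * 0.159928 ≈ 47669000 N·m (5 s.f.)

47669000 N·m


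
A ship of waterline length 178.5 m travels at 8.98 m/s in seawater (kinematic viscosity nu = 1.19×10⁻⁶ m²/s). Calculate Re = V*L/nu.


Formula: Re = V * L / nu
Step 1 — V * L = 8.98 * 178.5 = 1602.93 m^2/s
Step 2 — Re = 1602.93 / 1.19e-6 = 1.35e+09

1.35e+09


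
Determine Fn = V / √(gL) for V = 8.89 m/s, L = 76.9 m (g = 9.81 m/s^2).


Formula: Fn = V / sqrt(g * L)
Step 1 — g * L = 9.81 * 76.9 = 754.389
Step 2 — sqrt(g * L) = sqrt(754.389) = 27.466143
Step 3 — Fn = 8.89 / 27.466143 ≈ 0.32367 (5 s.f.)

0.32367


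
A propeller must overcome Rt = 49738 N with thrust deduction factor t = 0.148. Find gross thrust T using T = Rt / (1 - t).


Formula: T = Rt / (1 - t)
Step 1 — (1 - t) = 1 - 0.148 = 0.852
Step 2 — T = 49738 / 0.852 ≈ 58378 N (5 s.f.)

58378 N


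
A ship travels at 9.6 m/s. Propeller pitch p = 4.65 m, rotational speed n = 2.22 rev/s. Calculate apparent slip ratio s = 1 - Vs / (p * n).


Formula: s = 1 - Vs / (p * n)
Step 1 — p * n = 4.65 * 2.22 = 10.323
Step 2 — Vs / (p*n) = 9.6 / 10.323 = 0.929962 (6 d.p.)
Step 3 — s = 1 - 0.929962 = 0.070038

0.070038


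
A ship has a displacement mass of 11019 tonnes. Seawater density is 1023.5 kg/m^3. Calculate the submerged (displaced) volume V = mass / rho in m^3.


Formula: V = mass / rho
Step 1 — convert tonnes to kg: 11019 t * 1000 = 11019000 kg
Step 2 — V = 11019000 / 1023.5 ≈ 10766 m^3 (5 s.f.)

10766 m^3


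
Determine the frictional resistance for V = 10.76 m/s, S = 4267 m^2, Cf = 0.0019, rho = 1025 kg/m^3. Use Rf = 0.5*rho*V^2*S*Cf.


Formula: Rf = 0.5 * rho * V^2 * S * Cf
Step 1 — V^2 = 10.76^2 = 115.7776
Step 2 — 0.5 * rho * V^2 = 0.5 * 1025 * 115.7776 = 59336.02
Step 3 — Rf = 59336.02 * 4267 * 0.0019 ≈ 481050 N (5 s.f.)

481050 N


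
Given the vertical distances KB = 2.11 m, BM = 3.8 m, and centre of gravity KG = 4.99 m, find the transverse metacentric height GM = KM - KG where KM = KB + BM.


Formula: GM = KB + BM - KG
Step 1 — KM = KB + BM = 2.11 + 3.8 = 5.91 m
Step 2 — GM = KM - KG = 5.91 - 4.99 = 0.92 m

0.92 m


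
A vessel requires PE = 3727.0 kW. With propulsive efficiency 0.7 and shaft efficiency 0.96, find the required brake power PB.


Formula: PB = PE / (eta_D * eta_S)
Step 1 — combined efficiency = eta_D * eta_S = 0.7 * 0.96 = 0.672
Step 2 — PB = 3727.0 / 0.672 ≈ 5546.1 kW (5 s.f.)

5546.1 kW


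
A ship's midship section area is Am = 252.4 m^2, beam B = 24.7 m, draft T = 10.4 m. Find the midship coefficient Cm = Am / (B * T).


Formula: Cm = Am / (B * T)
Step 1 — B * T = 24.7 * 10.4 = 256.88 m^2
Step 2 — Cm = 252.4 / 256.88 ≈ 0.98256 (5 s.f.)

0.98256


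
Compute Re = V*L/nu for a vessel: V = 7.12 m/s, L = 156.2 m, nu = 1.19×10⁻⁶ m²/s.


Formula: Re = V * L / nu
Step 1 — V * L = 7.12 * 156.2 = 1112.144 m^2/s
Step 2 — Re = 1112.144 / 1.19e-6 = 9.35e+08

9.35e+08


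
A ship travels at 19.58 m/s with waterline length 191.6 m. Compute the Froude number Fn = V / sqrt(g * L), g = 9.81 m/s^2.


Formula: Fn = V / sqrt(g * L)
Step 1 — g * L = 9.81 * 191.6 = 1879.596
Step 2 — sqrt(g * L) = sqrt(1879.596) = 43.354308
Step 3 — Fn = 19.58 / 43.354308 ≈ 0.45163 (5 s.f.)

0.45163


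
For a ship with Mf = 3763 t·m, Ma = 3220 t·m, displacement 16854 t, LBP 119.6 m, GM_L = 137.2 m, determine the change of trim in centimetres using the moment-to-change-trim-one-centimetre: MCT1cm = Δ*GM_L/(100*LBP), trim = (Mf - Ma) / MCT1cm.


Formula: net trimming moment = Mf - Ma; MCT1cm = Δ*GM_L/(100*LBP); trim = net moment / MCT1cm
Step 1 — net trimming moment = 3763 - 3220 = 543 t·m
Step 2 — MCT1cm = 16854 * 137.2 / (100 * 119.6) = 193.3419 t·m/cm
Step 3 — trim = 543 / 193.3419 ≈ 2.8085 cm (5 s.f.)

2.8085 cm


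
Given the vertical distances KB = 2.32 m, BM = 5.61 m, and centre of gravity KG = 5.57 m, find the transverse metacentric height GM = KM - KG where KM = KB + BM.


Formula: GM = KB + BM - KG
Step 1 — KM = KB + BM = 2.32 + 5.61 = 7.93 m
Step 2 — GM = KM - KG = 7.93 - 5.57 = 2.36 m

2.36 m


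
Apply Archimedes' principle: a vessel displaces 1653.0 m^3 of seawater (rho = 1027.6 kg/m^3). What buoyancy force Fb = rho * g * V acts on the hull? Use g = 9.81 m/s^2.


Formula: Fb = rho * g * V
Substituting: Fb = 1027.6 * 9.81 * 1653.0
Intermediate: 1027.6 * 9.81 = 10080.756
Result: Fb = 10080.756 * 1653.0 ≈ 16663000 N (5 s.f.)

16663000 N


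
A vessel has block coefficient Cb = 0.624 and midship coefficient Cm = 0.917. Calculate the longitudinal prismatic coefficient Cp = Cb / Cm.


Formula: Cp = Cb / Cm
Substituting: Cp = 0.624 / 0.917
Result: Cp ≈ 0.68048 (5 s.f.)

0.68048


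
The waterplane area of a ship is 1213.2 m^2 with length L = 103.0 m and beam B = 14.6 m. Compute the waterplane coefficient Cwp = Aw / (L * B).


Formula: Cwp = Aw / (L * B)
Step 1 — L * B = 103.0 * 14.6 = 1503.8 m^2
Step 2 — Cwp = 1213.2 / 1503.8 ≈ 0.80676 (5 s.f.)

0.80676


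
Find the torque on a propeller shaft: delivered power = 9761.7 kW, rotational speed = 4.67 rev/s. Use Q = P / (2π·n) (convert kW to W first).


Formula: Q = P_W / (2 * pi * n)
Step 1 — P_W = 9761.7 kW * 1000 = 9761700.0 W
Step 2 — 2 * pi * n = 2 * pi * 4.67 = 29.342475
Step 3 — Q = 9761700.0 / 29.342475 ≈ 332680 N·m (5 s.f.)

332680 N·m


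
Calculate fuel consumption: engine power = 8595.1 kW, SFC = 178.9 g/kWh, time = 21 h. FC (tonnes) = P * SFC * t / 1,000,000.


Formula: FC (tonnes) = P * SFC * t / 1,000,000
Step 1 — P * SFC * t = 8595.1 * 178.9 * 21 = 32290931.19 g
Step 2 — FC (tonnes) = 32290931.19 / 1,000,000 ≈ 32.291 tonnes (5 s.f.)

32.291 tonnes


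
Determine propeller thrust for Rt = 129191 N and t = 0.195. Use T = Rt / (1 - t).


Formula: T = Rt / (1 - t)
Step 1 — (1 - t) = 1 - 0.195 = 0.805
Step 2 — T = 129191 / 0.805 ≈ 160490 N (5 s.f.)

160490 N


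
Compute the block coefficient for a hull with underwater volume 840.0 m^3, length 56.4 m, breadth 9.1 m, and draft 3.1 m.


Formula: Cb = V / (L * B * T)
Step 1 — L * B * T = 56.4 * 9.1 * 3.1 = 1591.044 m^3
Step 2 — Cb = 840.0 / 1591.044 ≈ 0.52796 (5 s.f.)

0.52796


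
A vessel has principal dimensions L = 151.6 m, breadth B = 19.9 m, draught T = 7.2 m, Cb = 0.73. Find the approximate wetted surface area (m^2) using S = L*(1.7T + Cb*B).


Formula: S = 1.7*L*T + V/T with V = Cb*L*B*T, i.e. S = L * (1.7*T + Cb*B)
Step 1 — 1.7*T = 1.7 * 7.2 = 12.24 m
Step 2 — Cb*B = 0.73 * 19.9 = 14.527 m
Step 3 — 1.7*T + Cb*B = 12.24 + 14.527 = 26.767 m
Step 4 — S = 151.6 * 26.767 ≈ 4057.9 m^2 (5 s.f.)

4057.9 m^2


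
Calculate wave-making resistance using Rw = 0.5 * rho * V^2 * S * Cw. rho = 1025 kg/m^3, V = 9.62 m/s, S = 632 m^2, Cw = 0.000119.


Formula: Rw = 0.5 * rho * V^2 * S * Cw
Step 1 — V^2 = 9.62^2 = 92.5444
Step 2 — 0.5 * rho * V^2 = 0.5 * 1025 * 92.5444 = 47429.005
Step 3 — Rw = 47429.005 * 632 * 0.000119 ≈ 3567.0 N (5 s.f.)

3567.0 N


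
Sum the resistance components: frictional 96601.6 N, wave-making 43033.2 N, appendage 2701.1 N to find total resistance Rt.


Formula: Rt = Rf + Rw + Ra
Substituting: Rt = 96601.6 + 43033.2 + 2701.1
Result: Rt = 142335.9 N

142335.9 N


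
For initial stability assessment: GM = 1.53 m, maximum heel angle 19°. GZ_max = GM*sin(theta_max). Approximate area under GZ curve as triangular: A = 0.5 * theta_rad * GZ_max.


Formula: GZ_max = GM * sin(theta); Area = 0.5 * theta_rad * GZ_max
Step 1 — GZ_max = 1.53 * sin(19°) = 1.53 * 0.325568 = 0.498119 m
Step 2 — theta_rad = 19 * pi/180 = 0.331613 rad
Step 3 — Area = 0.5 * 0.331613 * 0.498119 ≈ 0.082591 m·rad (5 s.f.)

0.082591 m·rad


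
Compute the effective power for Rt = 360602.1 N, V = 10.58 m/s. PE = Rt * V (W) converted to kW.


Formula: PE = Rt * V / 1000 (kW)
Step 1 — PE (W) = 360602.1 * 10.58 = 3815170.218 W
Step 2 — PE (kW) = 3815170.218 / 1000 ≈ 3815.2 kW (5 s.f.)

3815.2 kW


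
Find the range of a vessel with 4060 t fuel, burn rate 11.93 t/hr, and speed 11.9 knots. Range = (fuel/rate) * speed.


Formula: endurance = fuel / rate; range = endurance * speed
Step 1 — endurance = 4060 / 11.93 = 340.3185 hours
Step 2 — range = 340.3185 * 11.9 ≈ 4049.8 nautical miles (5 s.f.)

4049.8 NM


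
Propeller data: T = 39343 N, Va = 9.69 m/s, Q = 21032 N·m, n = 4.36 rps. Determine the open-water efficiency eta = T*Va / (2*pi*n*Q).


Formula: eta = T * Va / (2 * pi * n * Q)
Step 1 — numerator = T * Va = 39343 * 9.69 = 381233.67
Step 2 — 2 * pi * n = 2 * pi * 4.36 = 27.394688
Step 3 — denominator = 27.394688 * 21032 = 576165.08
Step 4 — eta = 381233.67 / 576165.08 ≈ 0.66167 (5 s.f.)

0.66167


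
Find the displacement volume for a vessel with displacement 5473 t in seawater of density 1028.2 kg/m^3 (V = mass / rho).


Formula: V = mass / rho
Step 1 — convert tonnes to kg: 5473 t * 1000 = 5473000 kg
Step 2 — V = 5473000 / 1028.2 ≈ 5322.9 m^3 (5 s.f.)

5322.9 m^3


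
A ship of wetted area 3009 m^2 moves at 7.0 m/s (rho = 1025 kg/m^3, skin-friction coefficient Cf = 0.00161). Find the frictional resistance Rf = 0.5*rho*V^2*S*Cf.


Formula: Rf = 0.5 * rho * V^2 * S * Cf
Step 1 — V^2 = 7.0^2 = 49.0
Step 2 — 0.5 * rho * V^2 = 0.5 * 1025 * 49.0 = 25112.5
Step 3 — Rf = 25112.5 * 3009 * 0.00161 ≈ 121660 N (5 s.f.)

121660 N


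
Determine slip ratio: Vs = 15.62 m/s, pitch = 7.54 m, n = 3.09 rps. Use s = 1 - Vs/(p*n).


Formula: s = 1 - Vs / (p * n)
Step 1 — p * n = 7.54 * 3.09 = 23.2986
Step 2 — Vs / (p*n) = 15.62 / 23.2986 = 0.670427 (6 d.p.)
Step 3 — s = 1 - 0.670427 = 0.329573

0.329573


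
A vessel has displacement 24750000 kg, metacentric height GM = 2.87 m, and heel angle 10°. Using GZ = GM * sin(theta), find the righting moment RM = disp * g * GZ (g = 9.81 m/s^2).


Formula: GZ = GM * sin(theta); RM = disp * g * GZ
Step 1 — GZ = 2.87 * sin(10°) = 2.87 * 0.173648 = 0.49837 m
Step 2 — RM = 24750000 * 9.81 * 0.49837 ≈ 121000000 N·m (5 s.f.)

121000000 N·m


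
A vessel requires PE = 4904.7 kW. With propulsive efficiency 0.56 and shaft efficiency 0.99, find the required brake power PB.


Formula: PB = PE / (eta_D * eta_S)
Step 1 — combined efficiency = eta_D * eta_S = 0.56 * 0.99 = 0.5544
Step 2 — PB = 4904.7 / 0.5544 ≈ 8846.9 kW (5 s.f.)

8846.9 kW


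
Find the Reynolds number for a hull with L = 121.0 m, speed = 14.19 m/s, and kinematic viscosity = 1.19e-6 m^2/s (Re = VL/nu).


Formula: Re = V * L / nu
Step 1 — V * L = 14.19 * 121.0 = 1716.99 m^2/s
Step 2 — Re = 1716.99 / 1.19e-6 = 1.44e+09

1.44e+09


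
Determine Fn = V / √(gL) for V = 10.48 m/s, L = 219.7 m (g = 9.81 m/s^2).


Formula: Fn = V / sqrt(g * L)
Step 1 — g * L = 9.81 * 219.7 = 2155.257
Step 2 — sqrt(g * L) = sqrt(2155.257) = 46.424746
Step 3 — Fn = 10.48 / 46.424746 ≈ 0.22574 (5 s.f.)

0.22574


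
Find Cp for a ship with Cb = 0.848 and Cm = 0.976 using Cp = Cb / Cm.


Formula: Cp = Cb / Cm
Substituting: Cp = 0.848 / 0.976
Result: Cp ≈ 0.86885 (5 s.f.)

0.86885


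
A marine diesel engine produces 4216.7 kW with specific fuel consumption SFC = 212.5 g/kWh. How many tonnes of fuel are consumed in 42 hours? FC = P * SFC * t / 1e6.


Formula: FC (tonnes) = P * SFC * t / 1,000,000
Step 1 — P * SFC * t = 4216.7 * 212.5 * 42 = 37634047.5 g
Step 2 — FC (tonnes) = 37634047.5 / 1,000,000 ≈ 37.634 tonnes (5 s.f.)

37.634 tonnes


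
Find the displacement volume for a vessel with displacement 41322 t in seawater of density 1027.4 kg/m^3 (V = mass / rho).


Formula: V = mass / rho
Step 1 — convert tonnes to kg: 41322 t * 1000 = 41322000 kg
Step 2 — V = 41322000 / 1027.4 ≈ 40220 m^3 (5 s.f.)

40220 m^3


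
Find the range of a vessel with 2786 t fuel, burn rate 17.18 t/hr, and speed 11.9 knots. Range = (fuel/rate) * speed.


Formula: endurance = fuel / rate; range = endurance * speed
Step 1 — endurance = 2786 / 17.18 = 162.1653 hours
Step 2 — range = 162.1653 * 11.9 ≈ 1929.8 nautical miles (5 s.f.)

1929.8 NM


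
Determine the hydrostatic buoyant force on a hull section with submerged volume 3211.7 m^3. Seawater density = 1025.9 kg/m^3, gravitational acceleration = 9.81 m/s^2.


Formula: Fb = rho * g * V
Substituting: Fb = 1025.9 * 9.81 * 3211.7
Intermediate: 1025.9 * 9.81 = 10064.079
Result: Fb = 10064.079 * 3211.7 ≈ 32323000 N (5 s.f.)

32323000 N


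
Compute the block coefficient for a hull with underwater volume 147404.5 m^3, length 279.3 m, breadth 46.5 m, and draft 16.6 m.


Formula: Cb = V / (L * B * T)
Step 1 — L * B * T = 279.3 * 46.5 * 16.6 = 215591.67 m^3
Step 2 — Cb = 147404.5 / 215591.67 ≈ 0.68372 (5 s.f.)

0.68372


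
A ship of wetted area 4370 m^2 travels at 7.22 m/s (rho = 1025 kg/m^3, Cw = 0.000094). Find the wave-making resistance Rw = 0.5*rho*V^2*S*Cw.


Formula: Rw = 0.5 * rho * V^2 * S * Cw
Step 1 — V^2 = 7.22^2 = 52.1284
Step 2 — 0.5 * rho * V^2 = 0.5 * 1025 * 52.1284 = 26715.805
Step 3 — Rw = 26715.805 * 4370 * 0.000094 ≈ 10974 N (5 s.f.)

10974 N


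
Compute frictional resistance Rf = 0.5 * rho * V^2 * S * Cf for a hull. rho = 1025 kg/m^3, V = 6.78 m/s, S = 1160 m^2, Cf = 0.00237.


Formula: Rf = 0.5 * rho * V^2 * S * Cf
Step 1 — V^2 = 6.78^2 = 45.9684
Step 2 — 0.5 * rho * V^2 = 0.5 * 1025 * 45.9684 = 23558.805
Step 3 — Rf = 23558.805 * 1160 * 0.00237 ≈ 64768 N (5 s.f.)

64768 N


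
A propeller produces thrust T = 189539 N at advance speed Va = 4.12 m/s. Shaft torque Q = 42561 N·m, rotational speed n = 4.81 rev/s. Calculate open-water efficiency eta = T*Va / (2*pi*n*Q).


Formula: eta = T * Va / (2 * pi * n * Q)
Step 1 — numerator = T * Va = 189539 * 4.12 = 780900.68
Step 2 — 2 * pi * n = 2 * pi * 4.81 = 30.222121
Step 3 — denominator = 30.222121 * 42561 = 1286283.69
Step 4 — eta = 780900.68 / 1286283.69 ≈ 0.60710 (5 s.f.)

0.60710


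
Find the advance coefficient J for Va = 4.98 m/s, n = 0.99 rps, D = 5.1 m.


Formula: J = Va / (n * D)
Step 1 — n * D = 0.99 * 5.1 = 5.049
Step 2 — J = 4.98 / 5.049 ≈ 0.98633 (5 s.f.)

0.98633


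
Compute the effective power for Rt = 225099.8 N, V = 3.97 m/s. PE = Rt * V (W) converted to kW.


Formula: PE = Rt * V / 1000 (kW)
Step 1 — PE (W) = 225099.8 * 3.97 = 893646.206 W
Step 2 — PE (kW) = 893646.206 / 1000 ≈ 893.65 kW (5 s.f.)

893.65 kW


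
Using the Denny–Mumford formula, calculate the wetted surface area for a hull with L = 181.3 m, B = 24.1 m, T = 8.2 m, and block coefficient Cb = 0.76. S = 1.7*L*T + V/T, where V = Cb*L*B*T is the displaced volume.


Formula: S = 1.7*L*T + V/T with V = Cb*L*B*T, i.e. S = L * (1.7*T + Cb*B)
Step 1 — 1.7*T = 1.7 * 8.2 = 13.94 m
Step 2 — Cb*B = 0.76 * 24.1 = 18.316 m
Step 3 — 1.7*T + Cb*B = 13.94 + 18.316 = 32.256 m
Step 4 — S = 181.3 * 32.256 ≈ 5848.0 m^2 (5 s.f.)

5848.0 m^2


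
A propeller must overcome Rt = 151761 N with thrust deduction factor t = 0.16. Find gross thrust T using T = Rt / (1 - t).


Formula: T = Rt / (1 - t)
Step 1 — (1 - t) = 1 - 0.16 = 0.84
Step 2 — T = 151761 / 0.84 ≈ 180670 N (5 s.f.)

180670 N


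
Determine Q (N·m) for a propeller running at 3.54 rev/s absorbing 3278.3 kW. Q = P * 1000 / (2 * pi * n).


Formula: Q = P_W / (2 * pi * n)
Step 1 — P_W = 3278.3 kW * 1000 = 3278300.0 W
Step 2 — 2 * pi * n = 2 * pi * 3.54 = 22.242476
Step 3 — Q = 3278300.0 / 22.242476 ≈ 147390 N·m (5 s.f.)

147390 N·m


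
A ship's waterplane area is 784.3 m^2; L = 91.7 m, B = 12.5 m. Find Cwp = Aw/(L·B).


Formula: Cwp = Aw / (L * B)
Step 1 — L * B = 91.7 * 12.5 = 1146.25 m^2
Step 2 — Cwp = 784.3 / 1146.25 ≈ 0.68423 (5 s.f.)

0.68423


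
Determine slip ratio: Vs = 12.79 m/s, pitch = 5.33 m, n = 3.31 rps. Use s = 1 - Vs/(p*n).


Formula: s = 1 - Vs / (p * n)
Step 1 — p * n = 5.33 * 3.31 = 17.6423
Step 2 — Vs / (p*n) = 12.79 / 17.6423 = 0.724962 (6 d.p.)
Step 3 — s = 1 - 0.724962 = 0.275038

0.275038


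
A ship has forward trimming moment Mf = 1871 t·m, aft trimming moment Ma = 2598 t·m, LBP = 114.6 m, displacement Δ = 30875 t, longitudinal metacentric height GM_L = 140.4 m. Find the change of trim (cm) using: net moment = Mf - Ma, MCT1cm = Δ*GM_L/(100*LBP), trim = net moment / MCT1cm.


Formula: net trimming moment = Mf - Ma; MCT1cm = Δ*GM_L/(100*LBP); trim = net moment / MCT1cm
Step 1 — net trimming moment = 1871 - 2598 = -727 t·m
Step 2 — MCT1cm = 30875 * 140.4 / (100 * 114.6) = 378.2592 t·m/cm
Step 3 — trim = -727 / 378.2592 ≈ -1.9220 cm (5 s.f.)

-1.9220 cm


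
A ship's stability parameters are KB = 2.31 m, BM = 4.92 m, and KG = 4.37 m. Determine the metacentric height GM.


Formula: GM = KB + BM - KG
Step 1 — KM = KB + BM = 2.31 + 4.92 = 7.23 m
Step 2 — GM = KM - KG = 7.23 - 4.37 = 2.86 m

2.86 m


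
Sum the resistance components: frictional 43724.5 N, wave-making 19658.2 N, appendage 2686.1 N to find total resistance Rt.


Formula: Rt = Rf + Rw + Ra
Substituting: Rt = 43724.5 + 19658.2 + 2686.1
Result: Rt = 66068.8 N

66068.8 N


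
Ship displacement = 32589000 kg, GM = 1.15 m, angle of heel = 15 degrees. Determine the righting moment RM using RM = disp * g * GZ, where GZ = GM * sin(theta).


Formula: GZ = GM * sin(theta); RM = disp * g * GZ
Step 1 — GZ = 1.15 * sin(15°) = 1.15 * 0.258819 = 0.297642 m
Step 2 — RM = 32589000 * 9.81 * 0.297642 ≈ 95156000 N·m (5 s.f.)

95156000 N·m


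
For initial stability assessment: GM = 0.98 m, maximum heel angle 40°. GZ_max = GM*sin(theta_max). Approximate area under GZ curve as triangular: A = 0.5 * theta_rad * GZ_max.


Formula: GZ_max = GM * sin(theta); Area = 0.5 * theta_rad * GZ_max
Step 1 — GZ_max = 0.98 * sin(40°) = 0.98 * 0.642788 = 0.629932 m
Step 2 — theta_rad = 40 * pi/180 = 0.698132 rad
Step 3 — Area = 0.5 * 0.698132 * 0.629932 ≈ 0.21989 m·rad (5 s.f.)

0.21989 m·rad


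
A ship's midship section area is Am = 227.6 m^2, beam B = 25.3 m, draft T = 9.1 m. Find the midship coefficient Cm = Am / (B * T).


Formula: Cm = Am / (B * T)
Step 1 — B * T = 25.3 * 9.1 = 230.23 m^2
Step 2 — Cm = 227.6 / 230.23 ≈ 0.98858 (5 s.f.)

0.98858


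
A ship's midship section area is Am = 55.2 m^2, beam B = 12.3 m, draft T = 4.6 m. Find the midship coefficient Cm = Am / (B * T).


Formula: Cm = Am / (B * T)
Step 1 — B * T = 12.3 * 4.6 = 56.58 m^2
Step 2 — Cm = 55.2 / 56.58 ≈ 0.97561 (5 s.f.)

0.97561


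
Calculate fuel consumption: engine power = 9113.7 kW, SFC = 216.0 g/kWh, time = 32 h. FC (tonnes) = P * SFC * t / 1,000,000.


Formula: FC (tonnes) = P * SFC * t / 1,000,000
Step 1 — P * SFC * t = 9113.7 * 216.0 * 32 = 62993894.4 g
Step 2 — FC (tonnes) = 62993894.4 / 1,000,000 ≈ 62.994 tonnes (5 s.f.)

62.994 tonnes


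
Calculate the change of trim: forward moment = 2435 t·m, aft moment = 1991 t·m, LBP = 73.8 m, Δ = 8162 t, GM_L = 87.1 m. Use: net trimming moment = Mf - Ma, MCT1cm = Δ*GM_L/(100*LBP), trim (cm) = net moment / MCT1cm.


Formula: net trimming moment = Mf - Ma; MCT1cm = Δ*GM_L/(100*LBP); trim = net moment / MCT1cm
Step 1 — net trimming moment = 2435 - 1991 = 444 t·m
Step 2 — MCT1cm = 8162 * 87.1 / (100 * 73.8) = 96.3293 t·m/cm
Step 3 — trim = 444 / 96.3293 ≈ 4.6092 cm (5 s.f.)

4.6092 cm


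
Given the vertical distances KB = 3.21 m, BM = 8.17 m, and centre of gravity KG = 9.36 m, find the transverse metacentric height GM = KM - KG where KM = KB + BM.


Formula: GM = KB + BM - KG
Step 1 — KM = KB + BM = 3.21 + 8.17 = 11.38 m
Step 2 — GM = KM - KG = 11.38 - 9.36 = 2.02 m

2.02 m


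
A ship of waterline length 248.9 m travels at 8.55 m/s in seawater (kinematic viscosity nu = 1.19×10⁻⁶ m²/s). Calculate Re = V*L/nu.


Formula: Re = V * L / nu
Step 1 — V * L = 8.55 * 248.9 = 2128.095 m^2/s
Step 2 — Re = 2128.095 / 1.19e-6 = 1.79e+09

1.79e+09


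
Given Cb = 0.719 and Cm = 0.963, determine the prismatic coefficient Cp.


Formula: Cp = Cb / Cm
Substituting: Cp = 0.719 / 0.963
Result: Cp ≈ 0.74663 (5 s.f.)

0.74663


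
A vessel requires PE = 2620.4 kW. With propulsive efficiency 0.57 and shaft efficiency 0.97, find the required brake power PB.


Formula: PB = PE / (eta_D * eta_S)
Step 1 — combined efficiency = eta_D * eta_S = 0.57 * 0.97 = 0.5529
Step 2 — PB = 2620.4 / 0.5529 ≈ 4739.4 kW (5 s.f.)

4739.4 kW


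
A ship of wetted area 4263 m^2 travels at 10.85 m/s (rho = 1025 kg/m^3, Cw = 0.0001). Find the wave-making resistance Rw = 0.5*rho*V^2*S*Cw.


Formula: Rw = 0.5 * rho * V^2 * S * Cw
Step 1 — V^2 = 10.85^2 = 117.7225
Step 2 — 0.5 * rho * V^2 = 0.5 * 1025 * 117.7225 = 60332.78125
Step 3 — Rw = 60332.78125 * 4263 * 0.0001 ≈ 25720 N (5 s.f.)

25720 N


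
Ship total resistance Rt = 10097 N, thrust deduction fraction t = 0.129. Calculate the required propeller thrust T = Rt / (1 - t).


Formula: T = Rt / (1 - t)
Step 1 — (1 - t) = 1 - 0.129 = 0.871
Step 2 — T = 10097 / 0.871 ≈ 11592 N (5 s.f.)

11592 N


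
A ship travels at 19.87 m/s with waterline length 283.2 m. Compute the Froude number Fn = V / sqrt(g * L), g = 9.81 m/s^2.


Formula: Fn = V / sqrt(g * L)
Step 1 — g * L = 9.81 * 283.2 = 2778.192
Step 2 — sqrt(g * L) = sqrt(2778.192) = 52.708557
Step 3 — Fn = 19.87 / 52.708557 ≈ 0.37698 (5 s.f.)

0.37698


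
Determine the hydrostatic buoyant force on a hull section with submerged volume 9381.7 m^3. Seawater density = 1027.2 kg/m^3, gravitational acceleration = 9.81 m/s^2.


Formula: Fb = rho * g * V
Substituting: Fb = 1027.2 * 9.81 * 9381.7
Intermediate: 1027.2 * 9.81 = 10076.832
Result: Fb = 10076.832 * 9381.7 ≈ 94538000 N (5 s.f.)

94538000 N


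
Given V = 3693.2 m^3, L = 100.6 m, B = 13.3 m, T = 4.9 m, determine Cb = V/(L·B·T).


Formula: Cb = V / (L * B * T)
Step 1 — L * B * T = 100.6 * 13.3 * 4.9 = 6556.102 m^3
Step 2 — Cb = 3693.2 / 6556.102 ≈ 0.56332 (5 s.f.)

0.56332


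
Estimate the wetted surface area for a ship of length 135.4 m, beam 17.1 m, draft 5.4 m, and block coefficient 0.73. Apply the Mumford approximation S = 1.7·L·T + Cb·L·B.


Formula: S = 1.7*L*T + V/T with V = Cb*L*B*T, i.e. S = L * (1.7*T + Cb*B)
Step 1 — 1.7*T = 1.7 * 5.4 = 9.18 m
Step 2 — Cb*B = 0.73 * 17.1 = 12.483 m
Step 3 — 1.7*T + Cb*B = 9.18 + 12.483 = 21.663 m
Step 4 — S = 135.4 * 21.663 ≈ 2933.2 m^2 (5 s.f.)

2933.2 m^2


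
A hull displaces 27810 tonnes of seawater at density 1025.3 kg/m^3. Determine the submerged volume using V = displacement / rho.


Formula: V = mass / rho
Step 1 — convert tonnes to kg: 27810 t * 1000 = 27810000 kg
Step 2 — V = 27810000 / 1025.3 ≈ 27124 m^3 (5 s.f.)

27124 m^3


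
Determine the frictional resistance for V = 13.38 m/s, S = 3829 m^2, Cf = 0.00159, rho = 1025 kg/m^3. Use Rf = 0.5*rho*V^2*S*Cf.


Formula: Rf = 0.5 * rho * V^2 * S * Cf
Step 1 — V^2 = 13.38^2 = 179.0244
Step 2 — 0.5 * rho * V^2 = 0.5 * 1025 * 179.0244 = 91750.005
Step 3 — Rf = 91750.005 * 3829 * 0.00159 ≈ 558580 N (5 s.f.)

558580 N


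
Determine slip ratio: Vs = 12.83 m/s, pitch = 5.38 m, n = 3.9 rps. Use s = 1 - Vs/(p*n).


Formula: s = 1 - Vs / (p * n)
Step 1 — p * n = 5.38 * 3.9 = 20.982
Step 2 — Vs / (p*n) = 12.83 / 20.982 = 0.611477 (6 d.p.)
Step 3 — s = 1 - 0.611477 = 0.388523

0.388523


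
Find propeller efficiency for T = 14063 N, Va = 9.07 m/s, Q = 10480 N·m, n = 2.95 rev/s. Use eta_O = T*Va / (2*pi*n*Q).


Formula: eta = T * Va / (2 * pi * n * Q)
Step 1 — numerator = T * Va = 14063 * 9.07 = 127551.41
Step 2 — 2 * pi * n = 2 * pi * 2.95 = 18.535397
Step 3 — denominator = 18.535397 * 10480 = 194250.96
Step 4 — eta = 127551.41 / 194250.96 ≈ 0.65663 (5 s.f.)

0.65663


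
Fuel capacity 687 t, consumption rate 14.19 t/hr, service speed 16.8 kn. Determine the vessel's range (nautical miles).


Formula: endurance = fuel / rate; range = endurance * speed
Step 1 — endurance = 687 / 14.19 = 48.4144 hours
Step 2 — range = 48.4144 * 16.8 ≈ 813.36 nautical miles (5 s.f.)

813.36 NM


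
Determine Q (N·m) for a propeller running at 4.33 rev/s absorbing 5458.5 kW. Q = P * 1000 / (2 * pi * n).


Formula: Q = P_W / (2 * pi * n)
Step 1 — P_W = 5458.5 kW * 1000 = 5458500.0 W
Step 2 — 2 * pi * n = 2 * pi * 4.33 = 27.206192
Step 3 — Q = 5458500.0 / 27.206192 ≈ 200630 N·m (5 s.f.)

200630 N·m


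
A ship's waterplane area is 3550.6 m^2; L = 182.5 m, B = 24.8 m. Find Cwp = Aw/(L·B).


Formula: Cwp = Aw / (L * B)
Step 1 — L * B = 182.5 * 24.8 = 4526.0 m^2
Step 2 — Cwp = 3550.6 / 4526.0 ≈ 0.78449 (5 s.f.)

0.78449


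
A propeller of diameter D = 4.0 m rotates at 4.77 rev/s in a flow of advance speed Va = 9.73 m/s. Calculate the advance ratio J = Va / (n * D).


Formula: J = Va / (n * D)
Step 1 — n * D = 4.77 * 4.0 = 19.08
Step 2 — J = 9.73 / 19.08 ≈ 0.50996 (5 s.f.)

0.50996


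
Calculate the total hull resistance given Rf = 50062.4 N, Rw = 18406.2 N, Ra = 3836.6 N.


Formula: Rt = Rf + Rw + Ra
Substituting: Rt = 50062.4 + 18406.2 + 3836.6
Result: Rt = 72305.2 N

72305.2 N


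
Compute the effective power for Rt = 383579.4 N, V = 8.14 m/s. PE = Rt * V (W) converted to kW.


Formula: PE = Rt * V / 1000 (kW)
Step 1 — PE (W) = 383579.4 * 8.14 = 3122336.316 W
Step 2 — PE (kW) = 3122336.316 / 1000 ≈ 3122.3 kW (5 s.f.)

3122.3 kW


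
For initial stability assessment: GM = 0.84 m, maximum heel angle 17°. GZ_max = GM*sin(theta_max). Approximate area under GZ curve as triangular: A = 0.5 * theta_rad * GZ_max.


Formula: GZ_max = GM * sin(theta); Area = 0.5 * theta_rad * GZ_max
Step 1 — GZ_max = 0.84 * sin(17°) = 0.84 * 0.292372 = 0.245592 m
Step 2 — theta_rad = 17 * pi/180 = 0.296706 rad
Step 3 — Area = 0.5 * 0.296706 * 0.245592 ≈ 0.036434 m·rad (5 s.f.)

0.036434 m·rad


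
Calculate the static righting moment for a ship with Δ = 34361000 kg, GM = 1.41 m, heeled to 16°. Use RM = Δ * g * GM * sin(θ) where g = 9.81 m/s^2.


Formula: GZ = GM * sin(theta); RM = disp * g * GZ
Step 1 — GZ = 1.41 * sin(16°) = 1.41 * 0.275637 = 0.388648 m
Step 2 — RM = 34361000 * 9.81 * 0.388648 ≈ 131010000 N·m (5 s.f.)

131010000 N·m


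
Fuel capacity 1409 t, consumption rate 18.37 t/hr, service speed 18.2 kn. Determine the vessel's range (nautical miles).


Formula: endurance = fuel / rate; range = endurance * speed
Step 1 — endurance = 1409 / 18.37 = 76.7011 hours
Step 2 — range = 76.7011 * 18.2 ≈ 1396.0 nautical miles (5 s.f.)

1396.0 NM


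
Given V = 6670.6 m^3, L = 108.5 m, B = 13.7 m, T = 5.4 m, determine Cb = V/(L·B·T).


Formula: Cb = V / (L * B * T)
Step 1 — L * B * T = 108.5 * 13.7 * 5.4 = 8026.83 m^3
Step 2 — Cb = 6670.6 / 8026.83 ≈ 0.83104 (5 s.f.)

0.83104


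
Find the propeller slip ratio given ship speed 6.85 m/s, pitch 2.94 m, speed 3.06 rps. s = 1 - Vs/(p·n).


Formula: s = 1 - Vs / (p * n)
Step 1 — p * n = 2.94 * 3.06 = 8.9964
Step 2 — Vs / (p*n) = 6.85 / 8.9964 = 0.761416 (6 d.p.)
Step 3 — s = 1 - 0.761416 = 0.238584

0.238584


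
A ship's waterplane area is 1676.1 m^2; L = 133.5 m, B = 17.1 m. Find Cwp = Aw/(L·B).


Formula: Cwp = Aw / (L * B)
Step 1 — L * B = 133.5 * 17.1 = 2282.85 m^2
Step 2 — Cwp = 1676.1 / 2282.85 ≈ 0.73421 (5 s.f.)

0.73421


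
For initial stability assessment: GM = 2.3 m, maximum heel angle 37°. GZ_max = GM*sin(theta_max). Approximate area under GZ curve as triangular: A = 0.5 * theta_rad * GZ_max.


Formula: GZ_max = GM * sin(theta); Area = 0.5 * theta_rad * GZ_max
Step 1 — GZ_max = 2.3 * sin(37°) = 2.3 * 0.601815 = 1.384174 m
Step 2 — theta_rad = 37 * pi/180 = 0.645772 rad
Step 3 — Area = 0.5 * 0.645772 * 1.384174 ≈ 0.44693 m·rad (5 s.f.)

0.44693 m·rad


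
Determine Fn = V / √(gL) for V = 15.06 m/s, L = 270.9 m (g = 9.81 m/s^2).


Formula: Fn = V / sqrt(g * L)
Step 1 — g * L = 9.81 * 270.9 = 2657.529
Step 2 — sqrt(g * L) = sqrt(2657.529) = 51.551227
Step 3 — Fn = 15.06 / 51.551227 ≈ 0.29214 (5 s.f.)

0.29214


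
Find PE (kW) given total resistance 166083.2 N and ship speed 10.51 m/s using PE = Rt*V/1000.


Formula: PE = Rt * V / 1000 (kW)
Step 1 — PE (W) = 166083.2 * 10.51 = 1745534.432 W
Step 2 — PE (kW) = 1745534.432 / 1000 ≈ 1745.5 kW (5 s.f.)

1745.5 kW


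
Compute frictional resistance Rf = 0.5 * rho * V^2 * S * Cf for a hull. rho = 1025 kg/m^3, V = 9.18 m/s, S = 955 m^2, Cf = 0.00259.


Formula: Rf = 0.5 * rho * V^2 * S * Cf
Step 1 — V^2 = 9.18^2 = 84.2724
Step 2 — 0.5 * rho * V^2 = 0.5 * 1025 * 84.2724 = 43189.605
Step 3 — Rf = 43189.605 * 955 * 0.00259 ≈ 106830 N (5 s.f.)

106830 N


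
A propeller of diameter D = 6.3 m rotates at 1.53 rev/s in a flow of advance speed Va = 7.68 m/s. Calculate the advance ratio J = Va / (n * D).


Formula: J = Va / (n * D)
Step 1 — n * D = 1.53 * 6.3 = 9.639
Step 2 — J = 7.68 / 9.639 ≈ 0.79676 (5 s.f.)

0.79676


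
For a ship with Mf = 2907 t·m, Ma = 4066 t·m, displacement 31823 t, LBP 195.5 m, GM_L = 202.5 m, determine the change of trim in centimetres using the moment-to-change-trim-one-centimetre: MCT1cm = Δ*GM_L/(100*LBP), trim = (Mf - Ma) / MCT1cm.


Formula: net trimming moment = Mf - Ma; MCT1cm = Δ*GM_L/(100*LBP); trim = net moment / MCT1cm
Step 1 — net trimming moment = 2907 - 4066 = -1159 t·m
Step 2 — MCT1cm = 31823 * 202.5 / (100 * 195.5) = 329.6244 t·m/cm
Step 3 — trim = -1159 / 329.6244 ≈ -3.5161 cm (5 s.f.)

-3.5161 cm


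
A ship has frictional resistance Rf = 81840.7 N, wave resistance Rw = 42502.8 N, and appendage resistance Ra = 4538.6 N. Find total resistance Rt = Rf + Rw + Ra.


Formula: Rt = Rf + Rw + Ra
Substituting: Rt = 81840.7 + 42502.8 + 4538.6
Result: Rt = 128882.1 N

128882.1 N


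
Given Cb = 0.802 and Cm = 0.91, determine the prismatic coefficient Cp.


Formula: Cp = Cb / Cm
Substituting: Cp = 0.802 / 0.91
Result: Cp ≈ 0.88132 (5 s.f.)

0.88132


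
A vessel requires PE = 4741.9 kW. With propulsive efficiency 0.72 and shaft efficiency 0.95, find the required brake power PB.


Formula: PB = PE / (eta_D * eta_S)
Step 1 — combined efficiency = eta_D * eta_S = 0.72 * 0.95 = 0.684
Step 2 — PB = 4741.9 / 0.684 ≈ 6932.6 kW (5 s.f.)

6932.6 kW


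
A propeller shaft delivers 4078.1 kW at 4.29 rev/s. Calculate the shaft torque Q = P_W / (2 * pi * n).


Formula: Q = P_W / (2 * pi * n)
Step 1 — P_W = 4078.1 kW * 1000 = 4078100.0 W
Step 2 — 2 * pi * n = 2 * pi * 4.29 = 26.954865
Step 3 — Q = 4078100.0 / 26.954865 ≈ 151290 N·m (5 s.f.)

151290 N·m


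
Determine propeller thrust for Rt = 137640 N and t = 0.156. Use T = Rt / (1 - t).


Formula: T = Rt / (1 - t)
Step 1 — (1 - t) = 1 - 0.156 = 0.844
Step 2 — T = 137640 / 0.844 ≈ 163080 N (5 s.f.)

163080 N


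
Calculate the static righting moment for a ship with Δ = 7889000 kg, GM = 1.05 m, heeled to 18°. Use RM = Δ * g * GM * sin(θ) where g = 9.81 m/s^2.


Formula: GZ = GM * sin(theta); RM = disp * g * GZ
Step 1 — GZ = 1.05 * sin(18°) = 1.05 * 0.309017 = 0.324468 m
Step 2 — RM = 7889000 * 9.81 * 0.324468 ≈ 25111000 N·m (5 s.f.)

25111000 N·m


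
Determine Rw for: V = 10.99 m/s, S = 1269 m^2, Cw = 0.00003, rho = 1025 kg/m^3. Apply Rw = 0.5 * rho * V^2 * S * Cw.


Formula: Rw = 0.5 * rho * V^2 * S * Cw
Step 1 — V^2 = 10.99^2 = 120.7801
Step 2 — 0.5 * rho * V^2 = 0.5 * 1025 * 120.7801 = 61899.80125
Step 3 — Rw = 61899.80125 * 1269 * 0.00003 ≈ 2356.5 N (5 s.f.)

2356.5 N


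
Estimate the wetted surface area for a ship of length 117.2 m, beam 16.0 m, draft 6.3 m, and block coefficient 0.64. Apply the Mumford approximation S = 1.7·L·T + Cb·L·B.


Formula: S = 1.7*L*T + V/T with V = Cb*L*B*T, i.e. S = L * (1.7*T + Cb*B)
Step 1 — 1.7*T = 1.7 * 6.3 = 10.71 m
Step 2 — Cb*B = 0.64 * 16.0 = 10.24 m
Step 3 — 1.7*T + Cb*B = 10.71 + 10.24 = 20.95 m
Step 4 — S = 117.2 * 20.95 ≈ 2455.3 m^2 (5 s.f.)

2455.3 m^2


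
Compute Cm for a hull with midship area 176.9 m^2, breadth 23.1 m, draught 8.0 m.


Formula: Cm = Am / (B * T)
Step 1 — B * T = 23.1 * 8.0 = 184.8 m^2
Step 2 — Cm = 176.9 / 184.8 ≈ 0.95725 (5 s.f.)

0.95725


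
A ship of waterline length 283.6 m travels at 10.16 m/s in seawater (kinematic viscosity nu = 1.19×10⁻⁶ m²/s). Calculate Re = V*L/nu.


Formula: Re = V * L / nu
Step 1 — V * L = 10.16 * 283.6 = 2881.376 m^2/s
Step 2 — Re = 2881.376 / 1.19e-6 = 2.42e+09

2.42e+09


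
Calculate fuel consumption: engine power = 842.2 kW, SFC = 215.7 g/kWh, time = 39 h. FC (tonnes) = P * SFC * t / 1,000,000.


Formula: FC (tonnes) = P * SFC * t / 1,000,000
Step 1 — P * SFC * t = 842.2 * 215.7 * 39 = 7084839.06 g
Step 2 — FC (tonnes) = 7084839.06 / 1,000,000 ≈ 7.0848 tonnes (5 s.f.)

7.0848 tonnes


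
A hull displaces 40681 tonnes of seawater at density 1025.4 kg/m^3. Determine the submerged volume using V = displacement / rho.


Formula: V = mass / rho
Step 1 — convert tonnes to kg: 40681 t * 1000 = 40681000 kg
Step 2 — V = 40681000 / 1025.4 ≈ 39673 m^3 (5 s.f.)

39673 m^3


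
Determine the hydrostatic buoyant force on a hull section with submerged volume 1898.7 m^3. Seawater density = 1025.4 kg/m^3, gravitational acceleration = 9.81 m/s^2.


Formula: Fb = rho * g * V
Substituting: Fb = 1025.4 * 9.81 * 1898.7
Intermediate: 1025.4 * 9.81 = 10059.174
Result: Fb = 10059.174 * 1898.7 ≈ 19099000 N (5 s.f.)

19099000 N


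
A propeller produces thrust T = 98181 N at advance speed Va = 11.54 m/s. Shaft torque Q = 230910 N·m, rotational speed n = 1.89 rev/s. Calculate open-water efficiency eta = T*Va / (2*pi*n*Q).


Formula: eta = T * Va / (2 * pi * n * Q)
Step 1 — numerator = T * Va = 98181 * 11.54 = 1133008.74
Step 2 — 2 * pi * n = 2 * pi * 1.89 = 11.87522
Step 3 — denominator = 11.87522 * 230910 = 2742107.05
Step 4 — eta = 1133008.74 / 2742107.05 ≈ 0.41319 (5 s.f.)

0.41319


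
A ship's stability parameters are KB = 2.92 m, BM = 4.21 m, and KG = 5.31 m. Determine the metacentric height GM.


Formula: GM = KB + BM - KG
Step 1 — KM = KB + BM = 2.92 + 4.21 = 7.13 m
Step 2 — GM = KM - KG = 7.13 - 5.31 = 1.82 m

1.82 m


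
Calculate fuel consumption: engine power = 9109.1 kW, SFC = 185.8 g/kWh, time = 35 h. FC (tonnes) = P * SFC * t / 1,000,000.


Formula: FC (tonnes) = P * SFC * t / 1,000,000
Step 1 — P * SFC * t = 9109.1 * 185.8 * 35 = 59236477.3 g
Step 2 — FC (tonnes) = 59236477.3 / 1,000,000 ≈ 59.236 tonnes (5 s.f.)

59.236 tonnes


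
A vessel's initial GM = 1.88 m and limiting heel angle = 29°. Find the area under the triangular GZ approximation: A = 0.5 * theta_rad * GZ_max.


Formula: GZ_max = GM * sin(theta); Area = 0.5 * theta_rad * GZ_max
Step 1 — GZ_max = 1.88 * sin(29°) = 1.88 * 0.48481 = 0.911443 m
Step 2 — theta_rad = 29 * pi/180 = 0.506145 rad
Step 3 — Area = 0.5 * 0.506145 * 0.911443 ≈ 0.23066 m·rad (5 s.f.)

0.23066 m·rad


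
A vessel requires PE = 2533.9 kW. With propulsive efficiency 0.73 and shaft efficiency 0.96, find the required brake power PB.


Formula: PB = PE / (eta_D * eta_S)
Step 1 — combined efficiency = eta_D * eta_S = 0.73 * 0.96 = 0.7008
Step 2 — PB = 2533.9 / 0.7008 ≈ 3615.7 kW (5 s.f.)

3615.7 kW


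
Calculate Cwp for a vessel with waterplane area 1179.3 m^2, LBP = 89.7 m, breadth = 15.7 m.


Formula: Cwp = Aw / (L * B)
Step 1 — L * B = 89.7 * 15.7 = 1408.29 m^2
Step 2 — Cwp = 1179.3 / 1408.29 ≈ 0.83740 (5 s.f.)

0.83740


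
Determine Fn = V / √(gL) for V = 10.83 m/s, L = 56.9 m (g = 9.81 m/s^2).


Formula: Fn = V / sqrt(g * L)
Step 1 — g * L = 9.81 * 56.9 = 558.189
Step 2 — sqrt(g * L) = sqrt(558.189) = 23.626024
Step 3 — Fn = 10.83 / 23.626024 ≈ 0.45839 (5 s.f.)

0.45839


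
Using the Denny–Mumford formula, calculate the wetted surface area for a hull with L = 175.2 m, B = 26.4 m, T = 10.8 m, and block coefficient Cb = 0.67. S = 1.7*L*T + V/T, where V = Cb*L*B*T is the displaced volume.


Formula: S = 1.7*L*T + V/T with V = Cb*L*B*T, i.e. S = L * (1.7*T + Cb*B)
Step 1 — 1.7*T = 1.7 * 10.8 = 18.36 m
Step 2 — Cb*B = 0.67 * 26.4 = 17.688 m
Step 3 — 1.7*T + Cb*B = 18.36 + 17.688 = 36.048 m
Step 4 — S = 175.2 * 36.048 ≈ 6315.6 m^2 (5 s.f.)

6315.6 m^2


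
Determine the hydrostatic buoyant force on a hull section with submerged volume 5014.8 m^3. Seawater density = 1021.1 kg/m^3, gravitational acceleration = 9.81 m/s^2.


Formula: Fb = rho * g * V
Substituting: Fb = 1021.1 * 9.81 * 5014.8
Intermediate: 1021.1 * 9.81 = 10016.991
Result: Fb = 10016.991 * 5014.8 ≈ 50233000 N (5 s.f.)

50233000 N
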